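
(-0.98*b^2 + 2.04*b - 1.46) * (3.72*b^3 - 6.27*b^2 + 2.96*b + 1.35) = -3.6456*b^5 + 13.7334*b^4 - 21.1228*b^3 + 13.8696*b^2 - 1.5676*b - 1.971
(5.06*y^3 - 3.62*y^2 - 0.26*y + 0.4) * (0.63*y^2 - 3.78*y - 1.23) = 3.1878*y^5 - 21.4074*y^4 + 7.296*y^3 + 5.6874*y^2 - 1.1922*y - 0.492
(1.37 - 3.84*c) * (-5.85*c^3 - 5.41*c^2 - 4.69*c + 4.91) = 22.464*c^4 + 12.7599*c^3 + 10.5979*c^2 - 25.2797*c + 6.7267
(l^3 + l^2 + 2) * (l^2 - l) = l^5 - l^3 + 2*l^2 - 2*l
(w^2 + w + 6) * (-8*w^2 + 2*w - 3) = -8*w^4 - 6*w^3 - 49*w^2 + 9*w - 18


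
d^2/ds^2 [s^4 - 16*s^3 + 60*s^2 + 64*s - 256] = 12*s^2 - 96*s + 120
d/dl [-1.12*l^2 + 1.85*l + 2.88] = 1.85 - 2.24*l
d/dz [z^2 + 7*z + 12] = 2*z + 7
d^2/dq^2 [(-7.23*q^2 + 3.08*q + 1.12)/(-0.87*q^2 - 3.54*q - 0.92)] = (-7.105427357601e-15*q^4 - 49.1964120000001*q^3 - 39.80772*q^2 - 5.90486399999999*q + 6.022944)/(0.658503*q^6 + 8.038278*q^5 + 34.79652*q^4 + 61.36236*q^3 + 36.79632*q^2 + 8.988768*q + 0.778688)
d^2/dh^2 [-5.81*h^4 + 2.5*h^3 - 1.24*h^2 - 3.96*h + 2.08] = -69.72*h^2 + 15.0*h - 2.48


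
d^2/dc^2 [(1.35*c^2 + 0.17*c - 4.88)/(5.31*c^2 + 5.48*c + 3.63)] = (-68.980086*c^3 - 981.711738*c^2 - 871.67367*c - 76.1555620000001)/(149.721291*c^6 + 463.543884*c^5 + 785.439801*c^4 + 798.338456*c^3 + 536.939073*c^2 + 216.628236*c + 47.832147)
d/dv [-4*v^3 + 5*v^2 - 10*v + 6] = -12*v^2 + 10*v - 10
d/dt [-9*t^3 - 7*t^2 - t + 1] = -27*t^2 - 14*t - 1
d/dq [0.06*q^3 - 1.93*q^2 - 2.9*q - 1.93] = 0.18*q^2 - 3.86*q - 2.9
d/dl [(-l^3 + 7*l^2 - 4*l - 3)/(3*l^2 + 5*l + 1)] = (-3*l^4 - 10*l^3 + 44*l^2 + 32*l + 11)/(9*l^4 + 30*l^3 + 31*l^2 + 10*l + 1)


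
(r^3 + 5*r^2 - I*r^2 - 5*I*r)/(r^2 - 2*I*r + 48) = r*(r^2 + r*(5 - I) - 5*I)/(r^2 - 2*I*r + 48)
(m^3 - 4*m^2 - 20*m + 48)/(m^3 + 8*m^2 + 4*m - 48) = (m - 6)/(m + 6)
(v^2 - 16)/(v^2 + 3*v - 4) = (v - 4)/(v - 1)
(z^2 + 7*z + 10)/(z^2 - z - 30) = (z + 2)/(z - 6)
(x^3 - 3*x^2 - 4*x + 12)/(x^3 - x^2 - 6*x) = (x - 2)/x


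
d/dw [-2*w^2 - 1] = -4*w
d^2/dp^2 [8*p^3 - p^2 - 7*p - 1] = 48*p - 2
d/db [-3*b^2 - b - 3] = -6*b - 1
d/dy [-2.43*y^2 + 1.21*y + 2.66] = 1.21 - 4.86*y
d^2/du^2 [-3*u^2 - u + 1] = -6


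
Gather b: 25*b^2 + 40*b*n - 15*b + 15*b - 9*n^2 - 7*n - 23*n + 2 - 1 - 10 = 25*b^2 + 40*b*n - 9*n^2 - 30*n - 9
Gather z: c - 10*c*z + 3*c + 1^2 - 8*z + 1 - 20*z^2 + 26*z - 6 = 4*c - 20*z^2 + z*(18 - 10*c) - 4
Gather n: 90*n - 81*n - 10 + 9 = 9*n - 1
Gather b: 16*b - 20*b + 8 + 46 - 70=-4*b - 16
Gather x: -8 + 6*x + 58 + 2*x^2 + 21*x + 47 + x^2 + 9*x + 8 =3*x^2 + 36*x + 105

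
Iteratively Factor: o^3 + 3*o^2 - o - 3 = (o + 3)*(o^2 - 1) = (o - 1)*(o + 3)*(o + 1)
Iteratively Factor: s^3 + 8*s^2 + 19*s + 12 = (s + 3)*(s^2 + 5*s + 4) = (s + 1)*(s + 3)*(s + 4)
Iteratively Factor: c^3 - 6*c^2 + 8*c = (c - 4)*(c^2 - 2*c) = (c - 4)*(c - 2)*(c)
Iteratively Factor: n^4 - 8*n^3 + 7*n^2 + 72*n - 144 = (n - 4)*(n^3 - 4*n^2 - 9*n + 36) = (n - 4)*(n + 3)*(n^2 - 7*n + 12) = (n - 4)*(n - 3)*(n + 3)*(n - 4)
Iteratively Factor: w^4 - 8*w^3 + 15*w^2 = (w - 3)*(w^3 - 5*w^2) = (w - 5)*(w - 3)*(w^2) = w*(w - 5)*(w - 3)*(w)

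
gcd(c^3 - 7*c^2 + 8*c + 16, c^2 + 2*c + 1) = c + 1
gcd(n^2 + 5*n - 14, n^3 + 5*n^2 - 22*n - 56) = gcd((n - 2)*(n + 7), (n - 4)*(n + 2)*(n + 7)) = n + 7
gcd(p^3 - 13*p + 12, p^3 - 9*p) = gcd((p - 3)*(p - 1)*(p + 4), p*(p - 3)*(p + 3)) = p - 3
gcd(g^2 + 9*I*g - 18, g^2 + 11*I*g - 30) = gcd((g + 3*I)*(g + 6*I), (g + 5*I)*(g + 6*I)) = g + 6*I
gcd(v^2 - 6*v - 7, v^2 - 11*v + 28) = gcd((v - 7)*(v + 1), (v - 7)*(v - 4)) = v - 7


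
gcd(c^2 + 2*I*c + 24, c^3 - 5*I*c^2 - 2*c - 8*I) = c - 4*I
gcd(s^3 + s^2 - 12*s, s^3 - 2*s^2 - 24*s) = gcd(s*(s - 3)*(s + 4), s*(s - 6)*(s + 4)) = s^2 + 4*s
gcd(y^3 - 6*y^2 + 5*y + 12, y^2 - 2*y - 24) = 1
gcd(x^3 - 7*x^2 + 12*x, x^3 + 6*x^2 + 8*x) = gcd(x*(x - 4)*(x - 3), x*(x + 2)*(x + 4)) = x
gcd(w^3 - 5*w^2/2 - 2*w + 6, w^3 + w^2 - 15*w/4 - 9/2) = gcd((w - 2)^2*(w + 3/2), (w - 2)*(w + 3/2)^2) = w^2 - w/2 - 3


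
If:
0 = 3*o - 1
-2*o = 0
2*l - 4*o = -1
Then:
No Solution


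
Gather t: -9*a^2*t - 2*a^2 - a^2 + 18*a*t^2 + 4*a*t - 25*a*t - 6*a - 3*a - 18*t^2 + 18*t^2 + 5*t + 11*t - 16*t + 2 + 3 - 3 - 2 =-3*a^2 + 18*a*t^2 - 9*a + t*(-9*a^2 - 21*a)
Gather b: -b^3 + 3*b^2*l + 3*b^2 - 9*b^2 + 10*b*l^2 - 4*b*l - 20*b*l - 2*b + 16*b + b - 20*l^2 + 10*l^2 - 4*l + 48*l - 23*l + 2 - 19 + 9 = -b^3 + b^2*(3*l - 6) + b*(10*l^2 - 24*l + 15) - 10*l^2 + 21*l - 8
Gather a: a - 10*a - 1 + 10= 9 - 9*a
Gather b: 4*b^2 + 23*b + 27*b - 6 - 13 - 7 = 4*b^2 + 50*b - 26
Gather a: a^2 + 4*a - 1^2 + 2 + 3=a^2 + 4*a + 4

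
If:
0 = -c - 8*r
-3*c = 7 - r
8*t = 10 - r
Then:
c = -56/25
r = 7/25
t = 243/200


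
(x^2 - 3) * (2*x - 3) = 2*x^3 - 3*x^2 - 6*x + 9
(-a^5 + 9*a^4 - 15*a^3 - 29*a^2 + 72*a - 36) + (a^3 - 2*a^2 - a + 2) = -a^5 + 9*a^4 - 14*a^3 - 31*a^2 + 71*a - 34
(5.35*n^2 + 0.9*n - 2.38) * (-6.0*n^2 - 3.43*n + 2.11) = -32.1*n^4 - 23.7505*n^3 + 22.4815*n^2 + 10.0624*n - 5.0218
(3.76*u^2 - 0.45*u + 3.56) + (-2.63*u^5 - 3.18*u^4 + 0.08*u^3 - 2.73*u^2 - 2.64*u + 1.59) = -2.63*u^5 - 3.18*u^4 + 0.08*u^3 + 1.03*u^2 - 3.09*u + 5.15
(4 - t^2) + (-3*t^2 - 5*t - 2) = -4*t^2 - 5*t + 2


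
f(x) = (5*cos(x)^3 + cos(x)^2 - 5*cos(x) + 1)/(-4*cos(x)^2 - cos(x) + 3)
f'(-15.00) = -4.03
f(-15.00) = 2.19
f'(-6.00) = 0.44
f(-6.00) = -0.94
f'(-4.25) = 1.96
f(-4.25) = 1.13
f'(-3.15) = 1923158.70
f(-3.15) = 8085.68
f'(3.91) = -3.39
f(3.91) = 1.97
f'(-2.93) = -120.90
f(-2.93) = 14.09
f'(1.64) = 1.59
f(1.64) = 0.44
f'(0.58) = 1.55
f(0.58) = -0.70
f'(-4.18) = 2.10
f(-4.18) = 1.27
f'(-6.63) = -0.56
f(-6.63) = -0.91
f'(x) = (-8*sin(x)*cos(x) - sin(x))*(5*cos(x)^3 + cos(x)^2 - 5*cos(x) + 1)/(-4*cos(x)^2 - cos(x) + 3)^2 + (-15*sin(x)*cos(x)^2 - 2*sin(x)*cos(x) + 5*sin(x))/(-4*cos(x)^2 - cos(x) + 3)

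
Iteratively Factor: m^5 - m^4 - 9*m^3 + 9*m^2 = (m)*(m^4 - m^3 - 9*m^2 + 9*m) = m^2*(m^3 - m^2 - 9*m + 9) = m^2*(m - 1)*(m^2 - 9) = m^2*(m - 1)*(m + 3)*(m - 3)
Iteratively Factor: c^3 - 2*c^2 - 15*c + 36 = (c - 3)*(c^2 + c - 12) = (c - 3)^2*(c + 4)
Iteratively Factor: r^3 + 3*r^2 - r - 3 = (r + 1)*(r^2 + 2*r - 3) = (r + 1)*(r + 3)*(r - 1)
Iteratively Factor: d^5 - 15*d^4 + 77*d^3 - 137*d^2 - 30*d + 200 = (d - 5)*(d^4 - 10*d^3 + 27*d^2 - 2*d - 40) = (d - 5)^2*(d^3 - 5*d^2 + 2*d + 8) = (d - 5)^2*(d - 4)*(d^2 - d - 2) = (d - 5)^2*(d - 4)*(d - 2)*(d + 1)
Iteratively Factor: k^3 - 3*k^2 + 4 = (k + 1)*(k^2 - 4*k + 4) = (k - 2)*(k + 1)*(k - 2)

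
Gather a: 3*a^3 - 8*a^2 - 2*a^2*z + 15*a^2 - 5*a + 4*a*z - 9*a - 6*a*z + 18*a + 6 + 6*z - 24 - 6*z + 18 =3*a^3 + a^2*(7 - 2*z) + a*(4 - 2*z)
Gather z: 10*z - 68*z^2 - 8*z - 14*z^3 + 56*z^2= -14*z^3 - 12*z^2 + 2*z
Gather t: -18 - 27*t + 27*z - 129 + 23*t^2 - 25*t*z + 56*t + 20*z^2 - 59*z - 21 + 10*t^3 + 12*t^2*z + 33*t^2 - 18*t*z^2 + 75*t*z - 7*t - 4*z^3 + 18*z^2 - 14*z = 10*t^3 + t^2*(12*z + 56) + t*(-18*z^2 + 50*z + 22) - 4*z^3 + 38*z^2 - 46*z - 168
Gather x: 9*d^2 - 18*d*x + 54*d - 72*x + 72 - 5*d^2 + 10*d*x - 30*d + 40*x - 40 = 4*d^2 + 24*d + x*(-8*d - 32) + 32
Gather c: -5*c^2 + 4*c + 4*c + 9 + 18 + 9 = -5*c^2 + 8*c + 36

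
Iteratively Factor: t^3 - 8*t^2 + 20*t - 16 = (t - 2)*(t^2 - 6*t + 8) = (t - 2)^2*(t - 4)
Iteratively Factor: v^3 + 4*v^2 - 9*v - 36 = (v - 3)*(v^2 + 7*v + 12) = (v - 3)*(v + 3)*(v + 4)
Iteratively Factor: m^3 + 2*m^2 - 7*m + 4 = (m - 1)*(m^2 + 3*m - 4) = (m - 1)^2*(m + 4)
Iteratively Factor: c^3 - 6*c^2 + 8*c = (c)*(c^2 - 6*c + 8) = c*(c - 4)*(c - 2)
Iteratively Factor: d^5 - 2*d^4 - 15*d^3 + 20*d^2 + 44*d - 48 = (d - 4)*(d^4 + 2*d^3 - 7*d^2 - 8*d + 12) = (d - 4)*(d - 1)*(d^3 + 3*d^2 - 4*d - 12) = (d - 4)*(d - 2)*(d - 1)*(d^2 + 5*d + 6) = (d - 4)*(d - 2)*(d - 1)*(d + 2)*(d + 3)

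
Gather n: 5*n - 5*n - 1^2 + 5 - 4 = 0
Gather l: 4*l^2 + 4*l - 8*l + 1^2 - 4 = 4*l^2 - 4*l - 3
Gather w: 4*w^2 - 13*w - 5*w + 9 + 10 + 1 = 4*w^2 - 18*w + 20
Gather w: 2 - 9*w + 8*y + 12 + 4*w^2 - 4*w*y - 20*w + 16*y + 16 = 4*w^2 + w*(-4*y - 29) + 24*y + 30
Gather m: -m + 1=1 - m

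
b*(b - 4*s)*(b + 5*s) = b^3 + b^2*s - 20*b*s^2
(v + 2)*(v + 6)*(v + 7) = v^3 + 15*v^2 + 68*v + 84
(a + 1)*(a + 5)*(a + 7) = a^3 + 13*a^2 + 47*a + 35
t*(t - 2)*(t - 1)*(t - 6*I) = t^4 - 3*t^3 - 6*I*t^3 + 2*t^2 + 18*I*t^2 - 12*I*t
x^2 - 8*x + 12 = (x - 6)*(x - 2)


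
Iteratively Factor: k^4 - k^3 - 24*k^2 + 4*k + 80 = (k - 2)*(k^3 + k^2 - 22*k - 40) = (k - 5)*(k - 2)*(k^2 + 6*k + 8) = (k - 5)*(k - 2)*(k + 4)*(k + 2)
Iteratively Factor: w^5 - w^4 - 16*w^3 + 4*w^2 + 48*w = (w)*(w^4 - w^3 - 16*w^2 + 4*w + 48) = w*(w + 3)*(w^3 - 4*w^2 - 4*w + 16) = w*(w - 4)*(w + 3)*(w^2 - 4) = w*(w - 4)*(w + 2)*(w + 3)*(w - 2)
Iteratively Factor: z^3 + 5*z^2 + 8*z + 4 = (z + 2)*(z^2 + 3*z + 2) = (z + 2)^2*(z + 1)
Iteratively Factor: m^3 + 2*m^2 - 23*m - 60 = (m + 4)*(m^2 - 2*m - 15) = (m + 3)*(m + 4)*(m - 5)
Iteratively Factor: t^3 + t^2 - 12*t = (t + 4)*(t^2 - 3*t) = t*(t + 4)*(t - 3)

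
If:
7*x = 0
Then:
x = 0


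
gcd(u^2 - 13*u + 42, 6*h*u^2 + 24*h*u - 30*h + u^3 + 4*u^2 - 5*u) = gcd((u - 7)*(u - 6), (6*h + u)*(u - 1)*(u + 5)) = 1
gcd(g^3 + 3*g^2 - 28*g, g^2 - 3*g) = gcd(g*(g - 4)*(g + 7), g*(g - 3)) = g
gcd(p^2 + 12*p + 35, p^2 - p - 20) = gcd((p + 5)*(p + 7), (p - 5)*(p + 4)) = 1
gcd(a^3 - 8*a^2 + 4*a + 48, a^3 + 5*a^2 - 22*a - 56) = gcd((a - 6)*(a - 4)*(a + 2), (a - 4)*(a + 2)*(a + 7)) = a^2 - 2*a - 8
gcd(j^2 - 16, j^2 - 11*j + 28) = j - 4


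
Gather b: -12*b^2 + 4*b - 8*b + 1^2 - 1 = -12*b^2 - 4*b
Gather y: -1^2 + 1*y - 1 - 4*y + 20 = 18 - 3*y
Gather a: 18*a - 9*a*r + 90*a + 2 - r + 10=a*(108 - 9*r) - r + 12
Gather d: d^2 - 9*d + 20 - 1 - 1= d^2 - 9*d + 18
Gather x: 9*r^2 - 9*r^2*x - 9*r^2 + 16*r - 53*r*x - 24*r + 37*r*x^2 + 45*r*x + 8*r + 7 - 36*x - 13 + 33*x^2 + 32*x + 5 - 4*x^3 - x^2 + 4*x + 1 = -4*x^3 + x^2*(37*r + 32) + x*(-9*r^2 - 8*r)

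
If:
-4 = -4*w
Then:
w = 1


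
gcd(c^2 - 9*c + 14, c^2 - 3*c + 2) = c - 2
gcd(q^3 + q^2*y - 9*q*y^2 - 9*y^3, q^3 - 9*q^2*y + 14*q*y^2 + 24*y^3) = q + y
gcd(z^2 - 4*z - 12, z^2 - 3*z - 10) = z + 2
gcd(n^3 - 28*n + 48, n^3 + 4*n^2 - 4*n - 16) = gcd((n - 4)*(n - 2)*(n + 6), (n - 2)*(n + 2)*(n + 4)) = n - 2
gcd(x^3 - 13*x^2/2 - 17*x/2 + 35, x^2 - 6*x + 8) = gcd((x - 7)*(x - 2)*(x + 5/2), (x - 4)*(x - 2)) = x - 2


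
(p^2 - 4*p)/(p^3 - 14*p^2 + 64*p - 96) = p/(p^2 - 10*p + 24)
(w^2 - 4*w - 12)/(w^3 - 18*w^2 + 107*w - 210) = (w + 2)/(w^2 - 12*w + 35)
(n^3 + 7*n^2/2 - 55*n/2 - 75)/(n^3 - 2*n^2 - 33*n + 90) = (n + 5/2)/(n - 3)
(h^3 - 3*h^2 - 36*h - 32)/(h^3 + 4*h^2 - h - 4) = (h - 8)/(h - 1)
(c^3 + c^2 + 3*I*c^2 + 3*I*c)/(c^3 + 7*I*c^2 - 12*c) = (c + 1)/(c + 4*I)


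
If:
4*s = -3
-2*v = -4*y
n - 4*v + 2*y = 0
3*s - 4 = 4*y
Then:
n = -75/8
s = -3/4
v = -25/8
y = -25/16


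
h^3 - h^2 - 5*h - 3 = (h - 3)*(h + 1)^2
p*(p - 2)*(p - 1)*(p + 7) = p^4 + 4*p^3 - 19*p^2 + 14*p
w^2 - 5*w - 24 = (w - 8)*(w + 3)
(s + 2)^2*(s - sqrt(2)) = s^3 - sqrt(2)*s^2 + 4*s^2 - 4*sqrt(2)*s + 4*s - 4*sqrt(2)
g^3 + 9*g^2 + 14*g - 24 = (g - 1)*(g + 4)*(g + 6)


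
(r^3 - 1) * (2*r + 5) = 2*r^4 + 5*r^3 - 2*r - 5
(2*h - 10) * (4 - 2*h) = -4*h^2 + 28*h - 40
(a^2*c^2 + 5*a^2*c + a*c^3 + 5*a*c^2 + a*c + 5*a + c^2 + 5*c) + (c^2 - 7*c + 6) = a^2*c^2 + 5*a^2*c + a*c^3 + 5*a*c^2 + a*c + 5*a + 2*c^2 - 2*c + 6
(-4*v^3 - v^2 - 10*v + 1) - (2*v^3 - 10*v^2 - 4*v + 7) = -6*v^3 + 9*v^2 - 6*v - 6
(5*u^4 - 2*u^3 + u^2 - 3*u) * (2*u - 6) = 10*u^5 - 34*u^4 + 14*u^3 - 12*u^2 + 18*u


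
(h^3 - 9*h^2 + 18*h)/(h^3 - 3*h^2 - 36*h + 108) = h/(h + 6)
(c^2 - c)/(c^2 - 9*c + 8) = c/(c - 8)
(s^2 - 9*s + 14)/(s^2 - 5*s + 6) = (s - 7)/(s - 3)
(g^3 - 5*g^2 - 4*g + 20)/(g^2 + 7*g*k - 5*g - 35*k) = (g^2 - 4)/(g + 7*k)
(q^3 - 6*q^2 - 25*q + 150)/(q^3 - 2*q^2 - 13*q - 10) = (q^2 - q - 30)/(q^2 + 3*q + 2)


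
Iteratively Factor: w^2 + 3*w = (w)*(w + 3)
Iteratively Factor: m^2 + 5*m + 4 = (m + 1)*(m + 4)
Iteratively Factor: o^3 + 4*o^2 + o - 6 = (o + 2)*(o^2 + 2*o - 3) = (o + 2)*(o + 3)*(o - 1)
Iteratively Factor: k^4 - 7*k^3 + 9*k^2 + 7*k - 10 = (k + 1)*(k^3 - 8*k^2 + 17*k - 10) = (k - 2)*(k + 1)*(k^2 - 6*k + 5) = (k - 5)*(k - 2)*(k + 1)*(k - 1)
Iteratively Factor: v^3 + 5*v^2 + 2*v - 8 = (v + 2)*(v^2 + 3*v - 4) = (v + 2)*(v + 4)*(v - 1)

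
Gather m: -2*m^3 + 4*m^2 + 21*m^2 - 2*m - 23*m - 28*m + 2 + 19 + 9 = -2*m^3 + 25*m^2 - 53*m + 30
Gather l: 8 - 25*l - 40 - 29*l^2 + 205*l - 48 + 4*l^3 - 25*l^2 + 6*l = 4*l^3 - 54*l^2 + 186*l - 80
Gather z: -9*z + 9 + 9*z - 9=0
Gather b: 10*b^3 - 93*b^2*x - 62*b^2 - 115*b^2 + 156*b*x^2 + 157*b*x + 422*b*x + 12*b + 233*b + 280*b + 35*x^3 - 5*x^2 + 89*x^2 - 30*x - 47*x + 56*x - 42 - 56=10*b^3 + b^2*(-93*x - 177) + b*(156*x^2 + 579*x + 525) + 35*x^3 + 84*x^2 - 21*x - 98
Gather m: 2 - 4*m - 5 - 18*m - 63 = -22*m - 66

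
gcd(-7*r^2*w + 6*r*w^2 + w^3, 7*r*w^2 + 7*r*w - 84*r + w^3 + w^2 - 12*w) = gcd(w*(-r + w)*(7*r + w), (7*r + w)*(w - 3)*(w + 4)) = 7*r + w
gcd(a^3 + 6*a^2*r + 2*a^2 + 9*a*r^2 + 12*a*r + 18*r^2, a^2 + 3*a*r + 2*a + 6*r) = a^2 + 3*a*r + 2*a + 6*r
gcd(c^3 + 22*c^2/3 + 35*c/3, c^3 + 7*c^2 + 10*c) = c^2 + 5*c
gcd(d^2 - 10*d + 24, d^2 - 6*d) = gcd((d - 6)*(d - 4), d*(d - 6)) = d - 6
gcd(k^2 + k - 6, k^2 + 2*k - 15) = 1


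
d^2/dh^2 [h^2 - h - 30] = 2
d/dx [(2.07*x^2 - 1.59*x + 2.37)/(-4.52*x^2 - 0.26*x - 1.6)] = (-7.725*x^2 + 14.8008*x + 3.1602)/(20.4304*x^4 + 2.3504*x^3 + 14.5316*x^2 + 0.832*x + 2.56)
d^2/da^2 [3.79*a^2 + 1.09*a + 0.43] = 7.58000000000000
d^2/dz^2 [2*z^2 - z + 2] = 4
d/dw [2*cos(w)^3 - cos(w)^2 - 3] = 2*(1 - 3*cos(w))*sin(w)*cos(w)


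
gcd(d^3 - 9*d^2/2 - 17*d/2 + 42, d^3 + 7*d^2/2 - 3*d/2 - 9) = d + 3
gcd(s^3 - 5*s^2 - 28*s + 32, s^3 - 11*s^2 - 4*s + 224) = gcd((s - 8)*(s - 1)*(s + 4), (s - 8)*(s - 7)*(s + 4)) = s^2 - 4*s - 32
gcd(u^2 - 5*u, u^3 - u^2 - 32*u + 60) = u - 5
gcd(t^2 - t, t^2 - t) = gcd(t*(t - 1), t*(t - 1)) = t^2 - t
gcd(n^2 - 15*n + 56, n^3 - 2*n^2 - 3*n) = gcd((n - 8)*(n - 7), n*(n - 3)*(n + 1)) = 1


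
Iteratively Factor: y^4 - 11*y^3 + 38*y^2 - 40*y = (y)*(y^3 - 11*y^2 + 38*y - 40) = y*(y - 5)*(y^2 - 6*y + 8) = y*(y - 5)*(y - 2)*(y - 4)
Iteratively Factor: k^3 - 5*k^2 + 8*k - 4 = (k - 2)*(k^2 - 3*k + 2) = (k - 2)*(k - 1)*(k - 2)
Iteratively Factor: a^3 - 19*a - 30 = (a - 5)*(a^2 + 5*a + 6) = (a - 5)*(a + 2)*(a + 3)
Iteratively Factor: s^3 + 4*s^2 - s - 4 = (s + 4)*(s^2 - 1) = (s - 1)*(s + 4)*(s + 1)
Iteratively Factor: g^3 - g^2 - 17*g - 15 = (g - 5)*(g^2 + 4*g + 3) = (g - 5)*(g + 3)*(g + 1)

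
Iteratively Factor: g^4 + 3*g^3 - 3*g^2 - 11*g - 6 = (g + 3)*(g^3 - 3*g - 2) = (g + 1)*(g + 3)*(g^2 - g - 2) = (g - 2)*(g + 1)*(g + 3)*(g + 1)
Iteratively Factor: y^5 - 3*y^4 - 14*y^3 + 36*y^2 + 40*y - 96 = (y - 2)*(y^4 - y^3 - 16*y^2 + 4*y + 48) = (y - 2)^2*(y^3 + y^2 - 14*y - 24) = (y - 2)^2*(y + 2)*(y^2 - y - 12) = (y - 4)*(y - 2)^2*(y + 2)*(y + 3)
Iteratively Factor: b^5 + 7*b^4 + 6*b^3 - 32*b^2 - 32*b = (b + 1)*(b^4 + 6*b^3 - 32*b) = (b - 2)*(b + 1)*(b^3 + 8*b^2 + 16*b) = (b - 2)*(b + 1)*(b + 4)*(b^2 + 4*b) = (b - 2)*(b + 1)*(b + 4)^2*(b)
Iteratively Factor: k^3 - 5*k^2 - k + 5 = (k - 1)*(k^2 - 4*k - 5) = (k - 1)*(k + 1)*(k - 5)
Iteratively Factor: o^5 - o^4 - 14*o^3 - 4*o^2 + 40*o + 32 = (o + 2)*(o^4 - 3*o^3 - 8*o^2 + 12*o + 16) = (o + 2)^2*(o^3 - 5*o^2 + 2*o + 8) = (o - 2)*(o + 2)^2*(o^2 - 3*o - 4) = (o - 4)*(o - 2)*(o + 2)^2*(o + 1)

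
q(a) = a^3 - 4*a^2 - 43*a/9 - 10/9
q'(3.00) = -1.78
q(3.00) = -24.44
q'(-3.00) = 46.22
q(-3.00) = -49.78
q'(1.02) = -9.82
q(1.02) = -9.08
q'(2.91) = -2.65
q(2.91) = -24.24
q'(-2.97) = 45.44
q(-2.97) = -48.40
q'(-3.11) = 49.12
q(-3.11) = -55.02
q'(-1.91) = 21.45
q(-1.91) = -13.55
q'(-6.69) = 183.01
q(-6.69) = -447.59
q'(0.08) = -5.40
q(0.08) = -1.52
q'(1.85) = -9.31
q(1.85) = -17.31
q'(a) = 3*a^2 - 8*a - 43/9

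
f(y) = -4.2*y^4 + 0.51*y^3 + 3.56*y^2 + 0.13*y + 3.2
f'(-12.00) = 29165.41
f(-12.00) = -87458.20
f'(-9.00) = 12307.18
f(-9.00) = -27637.60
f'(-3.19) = 538.34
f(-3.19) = -412.47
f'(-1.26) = 27.19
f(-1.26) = -2.92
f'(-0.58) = -0.21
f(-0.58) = 3.75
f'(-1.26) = 27.19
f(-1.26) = -2.92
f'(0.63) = 1.02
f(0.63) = 4.16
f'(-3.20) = 543.52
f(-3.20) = -417.88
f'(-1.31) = 31.20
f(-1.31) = -4.38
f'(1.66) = -60.68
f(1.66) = -16.33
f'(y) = -16.8*y^3 + 1.53*y^2 + 7.12*y + 0.13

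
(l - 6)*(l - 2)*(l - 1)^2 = l^4 - 10*l^3 + 29*l^2 - 32*l + 12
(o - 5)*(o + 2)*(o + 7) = o^3 + 4*o^2 - 31*o - 70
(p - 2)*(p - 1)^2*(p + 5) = p^4 + p^3 - 15*p^2 + 23*p - 10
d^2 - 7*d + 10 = (d - 5)*(d - 2)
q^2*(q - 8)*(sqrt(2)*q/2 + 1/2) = sqrt(2)*q^4/2 - 4*sqrt(2)*q^3 + q^3/2 - 4*q^2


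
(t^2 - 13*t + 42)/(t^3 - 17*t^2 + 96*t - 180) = (t - 7)/(t^2 - 11*t + 30)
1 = 1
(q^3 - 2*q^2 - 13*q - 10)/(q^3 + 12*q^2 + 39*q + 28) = (q^2 - 3*q - 10)/(q^2 + 11*q + 28)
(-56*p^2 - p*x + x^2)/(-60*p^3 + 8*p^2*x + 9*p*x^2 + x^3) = (-56*p^2 - p*x + x^2)/(-60*p^3 + 8*p^2*x + 9*p*x^2 + x^3)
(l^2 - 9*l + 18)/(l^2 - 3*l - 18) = (l - 3)/(l + 3)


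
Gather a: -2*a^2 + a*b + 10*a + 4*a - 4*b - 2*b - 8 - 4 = -2*a^2 + a*(b + 14) - 6*b - 12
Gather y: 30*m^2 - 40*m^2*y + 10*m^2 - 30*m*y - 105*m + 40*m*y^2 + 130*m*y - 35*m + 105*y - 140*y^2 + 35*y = 40*m^2 - 140*m + y^2*(40*m - 140) + y*(-40*m^2 + 100*m + 140)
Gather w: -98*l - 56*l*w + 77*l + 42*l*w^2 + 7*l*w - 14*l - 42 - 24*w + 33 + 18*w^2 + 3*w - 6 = -35*l + w^2*(42*l + 18) + w*(-49*l - 21) - 15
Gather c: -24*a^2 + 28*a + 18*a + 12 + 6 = -24*a^2 + 46*a + 18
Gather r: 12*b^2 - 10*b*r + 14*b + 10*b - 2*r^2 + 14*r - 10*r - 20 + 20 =12*b^2 + 24*b - 2*r^2 + r*(4 - 10*b)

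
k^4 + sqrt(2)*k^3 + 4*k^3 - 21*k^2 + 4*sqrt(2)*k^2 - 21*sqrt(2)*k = k*(k - 3)*(k + 7)*(k + sqrt(2))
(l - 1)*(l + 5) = l^2 + 4*l - 5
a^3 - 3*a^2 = a^2*(a - 3)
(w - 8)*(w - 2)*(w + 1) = w^3 - 9*w^2 + 6*w + 16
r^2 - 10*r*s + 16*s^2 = (r - 8*s)*(r - 2*s)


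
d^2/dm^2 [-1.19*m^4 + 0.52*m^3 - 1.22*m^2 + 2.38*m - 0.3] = -14.28*m^2 + 3.12*m - 2.44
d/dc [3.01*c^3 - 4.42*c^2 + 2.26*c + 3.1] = 9.03*c^2 - 8.84*c + 2.26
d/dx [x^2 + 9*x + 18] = 2*x + 9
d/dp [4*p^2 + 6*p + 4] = 8*p + 6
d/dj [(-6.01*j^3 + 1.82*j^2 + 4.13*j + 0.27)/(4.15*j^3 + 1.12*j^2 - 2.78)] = (-1.4210854715202e-14*j^5 - 14.2842*j^4 - 34.279*j^3 + 42.1363*j^2 - 10.724*j - 11.4814)/(17.2225*j^6 + 9.296*j^5 + 1.2544*j^4 - 23.074*j^3 - 6.2272*j^2 + 7.7284)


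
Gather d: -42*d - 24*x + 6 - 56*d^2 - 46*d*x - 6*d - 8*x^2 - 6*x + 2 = -56*d^2 + d*(-46*x - 48) - 8*x^2 - 30*x + 8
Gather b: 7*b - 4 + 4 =7*b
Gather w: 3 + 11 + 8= 22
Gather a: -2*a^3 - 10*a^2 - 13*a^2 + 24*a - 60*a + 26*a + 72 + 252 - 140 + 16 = -2*a^3 - 23*a^2 - 10*a + 200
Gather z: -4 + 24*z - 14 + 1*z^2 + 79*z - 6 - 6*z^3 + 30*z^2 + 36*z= -6*z^3 + 31*z^2 + 139*z - 24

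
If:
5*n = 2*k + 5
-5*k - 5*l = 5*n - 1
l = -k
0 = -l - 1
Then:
No Solution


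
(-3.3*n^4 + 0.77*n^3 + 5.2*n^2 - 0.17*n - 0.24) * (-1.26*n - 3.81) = 4.158*n^5 + 11.6028*n^4 - 9.4857*n^3 - 19.5978*n^2 + 0.9501*n + 0.9144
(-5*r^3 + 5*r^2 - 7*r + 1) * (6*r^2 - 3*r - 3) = -30*r^5 + 45*r^4 - 42*r^3 + 12*r^2 + 18*r - 3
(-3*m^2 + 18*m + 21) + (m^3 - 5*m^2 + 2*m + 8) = m^3 - 8*m^2 + 20*m + 29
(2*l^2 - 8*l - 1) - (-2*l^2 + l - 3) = 4*l^2 - 9*l + 2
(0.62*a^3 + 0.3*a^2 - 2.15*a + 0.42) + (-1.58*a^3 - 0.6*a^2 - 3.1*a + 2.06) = -0.96*a^3 - 0.3*a^2 - 5.25*a + 2.48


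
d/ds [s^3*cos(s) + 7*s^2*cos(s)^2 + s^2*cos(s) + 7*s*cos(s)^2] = -s^3*sin(s) - s^2*sin(s) - 7*s^2*sin(2*s) + 3*s^2*cos(s) + 2*s*cos(s) + 7*sqrt(2)*s*cos(2*s + pi/4) + 7*s + 7*cos(2*s)/2 + 7/2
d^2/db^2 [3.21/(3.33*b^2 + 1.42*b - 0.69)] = (-71.190738*b^2 - 30.357612*b + 3.21*(6.66*b + 1.42)*(13.32*b + 2.84) + 14.751234)/(3.33*b^2 + 1.42*b - 0.69)^3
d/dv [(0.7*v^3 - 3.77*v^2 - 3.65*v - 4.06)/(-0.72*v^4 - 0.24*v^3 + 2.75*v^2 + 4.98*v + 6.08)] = (0.504*v^6 - 5.4288*v^5 - 6.8638*v^4 - 6.4728*v^3 + 1.10769999999999*v^2 - 23.5132*v - 1.9732)/(0.5184*v^8 + 0.3456*v^7 - 3.9024*v^6 - 8.4912*v^5 - 3.5831*v^4 + 24.4716*v^3 + 58.2404*v^2 + 60.5568*v + 36.9664)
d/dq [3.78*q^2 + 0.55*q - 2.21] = 7.56*q + 0.55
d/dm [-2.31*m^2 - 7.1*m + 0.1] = -4.62*m - 7.1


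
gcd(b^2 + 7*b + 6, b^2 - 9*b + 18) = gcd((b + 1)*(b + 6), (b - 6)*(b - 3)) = 1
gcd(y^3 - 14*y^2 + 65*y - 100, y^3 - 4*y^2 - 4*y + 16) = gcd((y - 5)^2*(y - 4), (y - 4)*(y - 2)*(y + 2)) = y - 4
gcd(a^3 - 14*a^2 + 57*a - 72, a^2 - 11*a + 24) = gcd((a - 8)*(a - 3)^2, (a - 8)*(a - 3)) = a^2 - 11*a + 24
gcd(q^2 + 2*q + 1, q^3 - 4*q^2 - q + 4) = q + 1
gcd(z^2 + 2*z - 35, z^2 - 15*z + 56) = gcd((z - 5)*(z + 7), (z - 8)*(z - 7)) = 1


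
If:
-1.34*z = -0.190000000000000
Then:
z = 0.14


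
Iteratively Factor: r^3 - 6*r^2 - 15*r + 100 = (r - 5)*(r^2 - r - 20) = (r - 5)^2*(r + 4)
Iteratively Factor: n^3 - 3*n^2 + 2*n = (n - 1)*(n^2 - 2*n) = (n - 2)*(n - 1)*(n)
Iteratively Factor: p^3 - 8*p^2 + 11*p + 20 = (p - 5)*(p^2 - 3*p - 4) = (p - 5)*(p + 1)*(p - 4)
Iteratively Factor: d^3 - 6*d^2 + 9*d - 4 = (d - 1)*(d^2 - 5*d + 4) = (d - 1)^2*(d - 4)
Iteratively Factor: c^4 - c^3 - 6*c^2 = (c)*(c^3 - c^2 - 6*c) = c*(c - 3)*(c^2 + 2*c) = c^2*(c - 3)*(c + 2)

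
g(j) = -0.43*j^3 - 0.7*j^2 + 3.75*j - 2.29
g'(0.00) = 3.75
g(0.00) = -2.29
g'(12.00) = -198.81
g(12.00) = -801.13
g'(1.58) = -1.68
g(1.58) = 0.19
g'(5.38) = -41.12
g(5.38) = -69.34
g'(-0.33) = 4.07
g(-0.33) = -3.59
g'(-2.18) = 0.67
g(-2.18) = -9.34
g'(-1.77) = 2.19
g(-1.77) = -8.74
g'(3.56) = -17.58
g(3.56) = -17.21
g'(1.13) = 0.52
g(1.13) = 0.43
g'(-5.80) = -31.53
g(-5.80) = 36.31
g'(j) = -1.29*j^2 - 1.4*j + 3.75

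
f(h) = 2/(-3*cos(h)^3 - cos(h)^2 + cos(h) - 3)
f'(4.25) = -0.02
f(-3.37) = -0.93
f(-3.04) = -0.98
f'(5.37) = 0.48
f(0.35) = -0.37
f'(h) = 2*(-9*sin(h)*cos(h)^2 - 2*sin(h)*cos(h) + sin(h))/(-3*cos(h)^3 - cos(h)^2 + cos(h) - 3)^2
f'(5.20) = 0.36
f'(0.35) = -0.21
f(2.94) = -0.94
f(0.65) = -0.46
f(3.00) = -0.97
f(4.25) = -0.59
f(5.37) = -0.58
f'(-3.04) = 0.29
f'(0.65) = -0.40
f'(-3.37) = -0.55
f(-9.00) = -0.81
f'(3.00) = -0.39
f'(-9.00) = 0.63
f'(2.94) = -0.51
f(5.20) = -0.65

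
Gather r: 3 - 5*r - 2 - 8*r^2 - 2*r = -8*r^2 - 7*r + 1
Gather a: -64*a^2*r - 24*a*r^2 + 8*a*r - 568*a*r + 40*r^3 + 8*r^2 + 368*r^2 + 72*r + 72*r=-64*a^2*r + a*(-24*r^2 - 560*r) + 40*r^3 + 376*r^2 + 144*r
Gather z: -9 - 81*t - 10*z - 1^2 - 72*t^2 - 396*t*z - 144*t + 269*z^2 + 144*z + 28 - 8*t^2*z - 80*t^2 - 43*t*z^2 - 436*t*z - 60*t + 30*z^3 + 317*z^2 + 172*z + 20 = -152*t^2 - 285*t + 30*z^3 + z^2*(586 - 43*t) + z*(-8*t^2 - 832*t + 306) + 38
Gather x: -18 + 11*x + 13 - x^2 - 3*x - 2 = -x^2 + 8*x - 7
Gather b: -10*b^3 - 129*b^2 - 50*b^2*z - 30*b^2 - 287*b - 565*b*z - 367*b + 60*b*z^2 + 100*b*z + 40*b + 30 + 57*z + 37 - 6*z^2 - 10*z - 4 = -10*b^3 + b^2*(-50*z - 159) + b*(60*z^2 - 465*z - 614) - 6*z^2 + 47*z + 63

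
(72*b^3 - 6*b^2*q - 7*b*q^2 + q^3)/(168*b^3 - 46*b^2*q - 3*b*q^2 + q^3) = (3*b + q)/(7*b + q)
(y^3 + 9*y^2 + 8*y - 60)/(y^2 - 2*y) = y + 11 + 30/y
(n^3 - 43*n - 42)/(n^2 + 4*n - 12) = (n^2 - 6*n - 7)/(n - 2)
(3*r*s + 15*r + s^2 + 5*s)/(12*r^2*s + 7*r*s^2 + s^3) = (s + 5)/(s*(4*r + s))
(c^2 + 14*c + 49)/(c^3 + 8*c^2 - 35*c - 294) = 1/(c - 6)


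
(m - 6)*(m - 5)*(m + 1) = m^3 - 10*m^2 + 19*m + 30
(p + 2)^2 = p^2 + 4*p + 4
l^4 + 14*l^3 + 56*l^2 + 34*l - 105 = (l - 1)*(l + 3)*(l + 5)*(l + 7)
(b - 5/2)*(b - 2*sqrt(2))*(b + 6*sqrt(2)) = b^3 - 5*b^2/2 + 4*sqrt(2)*b^2 - 24*b - 10*sqrt(2)*b + 60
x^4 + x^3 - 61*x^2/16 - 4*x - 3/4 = (x - 2)*(x + 1/4)*(x + 3/4)*(x + 2)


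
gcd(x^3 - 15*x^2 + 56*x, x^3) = x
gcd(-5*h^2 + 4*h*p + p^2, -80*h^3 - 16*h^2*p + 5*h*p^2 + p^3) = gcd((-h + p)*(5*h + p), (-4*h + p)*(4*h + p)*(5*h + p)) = 5*h + p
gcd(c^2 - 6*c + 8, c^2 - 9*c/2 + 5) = c - 2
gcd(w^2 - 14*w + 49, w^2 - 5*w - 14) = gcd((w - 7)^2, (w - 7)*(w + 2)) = w - 7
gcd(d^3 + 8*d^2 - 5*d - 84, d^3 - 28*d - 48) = d + 4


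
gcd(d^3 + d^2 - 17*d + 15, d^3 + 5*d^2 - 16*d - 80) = d + 5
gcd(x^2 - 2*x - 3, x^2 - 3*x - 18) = 1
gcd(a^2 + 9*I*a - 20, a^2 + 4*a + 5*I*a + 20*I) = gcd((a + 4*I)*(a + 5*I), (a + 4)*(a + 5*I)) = a + 5*I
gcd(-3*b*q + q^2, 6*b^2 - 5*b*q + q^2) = -3*b + q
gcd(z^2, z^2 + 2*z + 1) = 1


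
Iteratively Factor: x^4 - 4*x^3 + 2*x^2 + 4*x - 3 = (x - 1)*(x^3 - 3*x^2 - x + 3) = (x - 1)*(x + 1)*(x^2 - 4*x + 3) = (x - 3)*(x - 1)*(x + 1)*(x - 1)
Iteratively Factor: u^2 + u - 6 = (u + 3)*(u - 2)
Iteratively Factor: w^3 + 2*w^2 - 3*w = (w)*(w^2 + 2*w - 3) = w*(w - 1)*(w + 3)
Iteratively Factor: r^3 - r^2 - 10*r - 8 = (r + 2)*(r^2 - 3*r - 4) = (r + 1)*(r + 2)*(r - 4)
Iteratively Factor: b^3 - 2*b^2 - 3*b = (b)*(b^2 - 2*b - 3) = b*(b - 3)*(b + 1)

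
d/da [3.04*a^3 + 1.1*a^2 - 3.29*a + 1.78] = 9.12*a^2 + 2.2*a - 3.29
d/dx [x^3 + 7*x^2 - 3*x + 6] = 3*x^2 + 14*x - 3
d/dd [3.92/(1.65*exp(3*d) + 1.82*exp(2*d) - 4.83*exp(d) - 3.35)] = (-19.404*exp(2*d) - 14.2688*exp(d) + 18.9336)*exp(d)/(1.65*exp(3*d) + 1.82*exp(2*d) - 4.83*exp(d) - 3.35)^2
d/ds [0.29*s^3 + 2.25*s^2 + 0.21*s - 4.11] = 0.87*s^2 + 4.5*s + 0.21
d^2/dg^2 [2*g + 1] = 0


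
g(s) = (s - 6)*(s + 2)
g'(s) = 2*s - 4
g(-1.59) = -3.11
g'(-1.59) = -7.18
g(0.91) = -14.81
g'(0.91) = -2.18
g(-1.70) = -2.31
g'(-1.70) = -7.40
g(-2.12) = 0.97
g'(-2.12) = -8.24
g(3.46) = -13.87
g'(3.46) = 2.92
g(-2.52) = 4.43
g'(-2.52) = -9.04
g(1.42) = -15.66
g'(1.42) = -1.16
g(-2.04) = 0.32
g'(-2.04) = -8.08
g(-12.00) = 180.00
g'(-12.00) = -28.00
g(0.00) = -12.00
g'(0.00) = -4.00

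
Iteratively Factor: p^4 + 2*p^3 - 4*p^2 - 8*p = (p - 2)*(p^3 + 4*p^2 + 4*p) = p*(p - 2)*(p^2 + 4*p + 4) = p*(p - 2)*(p + 2)*(p + 2)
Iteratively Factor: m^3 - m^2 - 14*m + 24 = (m - 2)*(m^2 + m - 12) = (m - 3)*(m - 2)*(m + 4)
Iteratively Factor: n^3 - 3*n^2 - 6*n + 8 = (n + 2)*(n^2 - 5*n + 4) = (n - 4)*(n + 2)*(n - 1)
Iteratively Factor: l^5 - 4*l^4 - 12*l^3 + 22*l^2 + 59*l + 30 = (l + 2)*(l^4 - 6*l^3 + 22*l + 15) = (l + 1)*(l + 2)*(l^3 - 7*l^2 + 7*l + 15) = (l + 1)^2*(l + 2)*(l^2 - 8*l + 15) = (l - 5)*(l + 1)^2*(l + 2)*(l - 3)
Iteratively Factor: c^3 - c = (c + 1)*(c^2 - c) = (c - 1)*(c + 1)*(c)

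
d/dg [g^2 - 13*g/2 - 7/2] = 2*g - 13/2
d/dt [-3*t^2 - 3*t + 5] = -6*t - 3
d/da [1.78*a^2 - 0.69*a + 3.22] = 3.56*a - 0.69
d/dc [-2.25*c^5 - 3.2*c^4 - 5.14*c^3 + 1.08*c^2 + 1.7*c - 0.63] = -11.25*c^4 - 12.8*c^3 - 15.42*c^2 + 2.16*c + 1.7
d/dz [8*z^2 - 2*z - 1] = 16*z - 2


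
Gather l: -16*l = -16*l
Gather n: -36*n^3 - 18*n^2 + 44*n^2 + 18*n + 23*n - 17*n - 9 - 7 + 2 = -36*n^3 + 26*n^2 + 24*n - 14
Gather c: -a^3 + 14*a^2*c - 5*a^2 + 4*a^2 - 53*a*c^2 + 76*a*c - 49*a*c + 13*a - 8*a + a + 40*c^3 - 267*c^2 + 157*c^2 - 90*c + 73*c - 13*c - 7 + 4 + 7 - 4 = -a^3 - a^2 + 6*a + 40*c^3 + c^2*(-53*a - 110) + c*(14*a^2 + 27*a - 30)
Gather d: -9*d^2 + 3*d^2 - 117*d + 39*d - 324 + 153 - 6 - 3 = -6*d^2 - 78*d - 180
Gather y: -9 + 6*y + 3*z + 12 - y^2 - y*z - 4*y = -y^2 + y*(2 - z) + 3*z + 3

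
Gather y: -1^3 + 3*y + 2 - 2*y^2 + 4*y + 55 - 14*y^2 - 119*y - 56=-16*y^2 - 112*y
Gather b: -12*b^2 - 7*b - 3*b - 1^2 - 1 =-12*b^2 - 10*b - 2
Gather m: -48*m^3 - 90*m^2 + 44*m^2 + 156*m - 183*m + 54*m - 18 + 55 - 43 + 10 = -48*m^3 - 46*m^2 + 27*m + 4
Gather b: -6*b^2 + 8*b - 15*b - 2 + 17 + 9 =-6*b^2 - 7*b + 24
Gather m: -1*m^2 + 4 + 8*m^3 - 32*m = 8*m^3 - m^2 - 32*m + 4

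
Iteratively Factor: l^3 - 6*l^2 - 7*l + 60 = (l - 5)*(l^2 - l - 12) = (l - 5)*(l + 3)*(l - 4)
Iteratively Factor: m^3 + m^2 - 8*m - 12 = (m + 2)*(m^2 - m - 6) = (m - 3)*(m + 2)*(m + 2)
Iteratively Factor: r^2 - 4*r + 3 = (r - 1)*(r - 3)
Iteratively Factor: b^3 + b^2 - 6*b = (b + 3)*(b^2 - 2*b) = b*(b + 3)*(b - 2)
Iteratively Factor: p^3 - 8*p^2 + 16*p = (p - 4)*(p^2 - 4*p) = (p - 4)^2*(p)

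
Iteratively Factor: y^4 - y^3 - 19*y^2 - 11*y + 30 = (y - 5)*(y^3 + 4*y^2 + y - 6) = (y - 5)*(y - 1)*(y^2 + 5*y + 6) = (y - 5)*(y - 1)*(y + 2)*(y + 3)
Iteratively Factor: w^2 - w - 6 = (w - 3)*(w + 2)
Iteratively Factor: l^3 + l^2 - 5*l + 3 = (l - 1)*(l^2 + 2*l - 3) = (l - 1)^2*(l + 3)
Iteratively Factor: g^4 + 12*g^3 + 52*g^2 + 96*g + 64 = (g + 4)*(g^3 + 8*g^2 + 20*g + 16) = (g + 4)^2*(g^2 + 4*g + 4) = (g + 2)*(g + 4)^2*(g + 2)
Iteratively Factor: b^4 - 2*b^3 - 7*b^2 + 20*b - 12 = (b - 1)*(b^3 - b^2 - 8*b + 12) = (b - 1)*(b + 3)*(b^2 - 4*b + 4) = (b - 2)*(b - 1)*(b + 3)*(b - 2)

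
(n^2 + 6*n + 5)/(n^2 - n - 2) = (n + 5)/(n - 2)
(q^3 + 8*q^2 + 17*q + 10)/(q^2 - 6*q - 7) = (q^2 + 7*q + 10)/(q - 7)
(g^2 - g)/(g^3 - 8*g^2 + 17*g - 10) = g/(g^2 - 7*g + 10)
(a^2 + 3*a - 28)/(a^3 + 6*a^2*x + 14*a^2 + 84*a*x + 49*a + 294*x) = (a - 4)/(a^2 + 6*a*x + 7*a + 42*x)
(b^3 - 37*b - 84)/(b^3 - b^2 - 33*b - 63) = (b + 4)/(b + 3)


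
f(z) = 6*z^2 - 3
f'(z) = 12*z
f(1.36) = 8.10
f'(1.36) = 16.32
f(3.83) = 85.01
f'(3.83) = 45.96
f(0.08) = -2.96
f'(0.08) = 0.96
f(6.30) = 235.14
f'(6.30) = 75.60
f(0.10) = -2.94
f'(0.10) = 1.20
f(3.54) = 72.19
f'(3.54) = 42.48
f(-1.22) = 5.93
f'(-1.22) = -14.64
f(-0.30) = -2.46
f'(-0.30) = -3.60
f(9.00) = 483.00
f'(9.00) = 108.00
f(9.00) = 483.00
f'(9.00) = 108.00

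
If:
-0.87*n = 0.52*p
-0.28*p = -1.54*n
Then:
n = 0.00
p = 0.00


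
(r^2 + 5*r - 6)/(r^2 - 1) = (r + 6)/(r + 1)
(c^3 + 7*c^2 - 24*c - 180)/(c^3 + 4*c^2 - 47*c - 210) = (c^2 + c - 30)/(c^2 - 2*c - 35)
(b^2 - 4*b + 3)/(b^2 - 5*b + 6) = (b - 1)/(b - 2)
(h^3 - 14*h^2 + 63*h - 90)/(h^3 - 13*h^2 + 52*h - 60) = (h - 3)/(h - 2)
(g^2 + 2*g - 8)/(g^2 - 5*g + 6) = (g + 4)/(g - 3)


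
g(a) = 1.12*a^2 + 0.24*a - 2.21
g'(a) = 2.24*a + 0.24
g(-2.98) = 7.02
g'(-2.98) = -6.44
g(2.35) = 4.54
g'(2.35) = 5.50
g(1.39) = 0.29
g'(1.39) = 3.35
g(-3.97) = 14.49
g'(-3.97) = -8.65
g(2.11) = 3.28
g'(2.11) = 4.97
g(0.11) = -2.17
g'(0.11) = 0.49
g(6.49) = 46.52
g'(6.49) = 14.78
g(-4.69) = 21.30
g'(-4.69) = -10.27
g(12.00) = 161.95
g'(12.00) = 27.12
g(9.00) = 90.67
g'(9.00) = 20.40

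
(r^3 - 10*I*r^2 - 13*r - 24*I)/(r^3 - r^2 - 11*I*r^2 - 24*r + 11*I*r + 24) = (r + I)/(r - 1)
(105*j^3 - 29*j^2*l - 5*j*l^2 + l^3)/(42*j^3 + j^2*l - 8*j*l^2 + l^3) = (5*j + l)/(2*j + l)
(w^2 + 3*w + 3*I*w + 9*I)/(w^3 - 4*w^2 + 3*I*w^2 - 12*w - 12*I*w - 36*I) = (w + 3)/(w^2 - 4*w - 12)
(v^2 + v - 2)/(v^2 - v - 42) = (-v^2 - v + 2)/(-v^2 + v + 42)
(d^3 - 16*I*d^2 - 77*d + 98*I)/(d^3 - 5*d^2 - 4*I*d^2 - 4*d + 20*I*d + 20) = (d^2 - 14*I*d - 49)/(d^2 - d*(5 + 2*I) + 10*I)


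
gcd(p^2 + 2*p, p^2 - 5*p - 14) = p + 2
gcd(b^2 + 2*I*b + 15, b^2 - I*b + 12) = 1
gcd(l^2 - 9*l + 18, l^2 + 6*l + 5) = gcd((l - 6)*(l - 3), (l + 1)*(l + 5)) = 1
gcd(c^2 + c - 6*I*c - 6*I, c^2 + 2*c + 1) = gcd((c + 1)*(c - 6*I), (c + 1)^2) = c + 1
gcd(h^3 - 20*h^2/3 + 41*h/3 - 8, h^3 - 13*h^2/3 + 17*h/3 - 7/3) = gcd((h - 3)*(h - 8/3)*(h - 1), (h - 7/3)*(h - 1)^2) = h - 1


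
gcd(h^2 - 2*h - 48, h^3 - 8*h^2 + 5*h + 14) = 1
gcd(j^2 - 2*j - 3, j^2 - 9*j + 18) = j - 3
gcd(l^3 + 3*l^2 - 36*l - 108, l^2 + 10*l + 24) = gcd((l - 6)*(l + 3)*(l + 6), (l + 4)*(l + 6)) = l + 6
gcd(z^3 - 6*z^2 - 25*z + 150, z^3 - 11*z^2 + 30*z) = z^2 - 11*z + 30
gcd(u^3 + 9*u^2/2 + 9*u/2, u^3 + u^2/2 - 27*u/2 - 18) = u^2 + 9*u/2 + 9/2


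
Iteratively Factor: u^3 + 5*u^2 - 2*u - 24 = (u + 4)*(u^2 + u - 6) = (u - 2)*(u + 4)*(u + 3)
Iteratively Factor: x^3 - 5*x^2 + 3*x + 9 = (x + 1)*(x^2 - 6*x + 9) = (x - 3)*(x + 1)*(x - 3)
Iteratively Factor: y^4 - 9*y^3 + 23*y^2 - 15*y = (y - 3)*(y^3 - 6*y^2 + 5*y) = (y - 5)*(y - 3)*(y^2 - y) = y*(y - 5)*(y - 3)*(y - 1)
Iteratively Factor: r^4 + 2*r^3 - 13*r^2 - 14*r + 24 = (r - 3)*(r^3 + 5*r^2 + 2*r - 8) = (r - 3)*(r + 2)*(r^2 + 3*r - 4) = (r - 3)*(r + 2)*(r + 4)*(r - 1)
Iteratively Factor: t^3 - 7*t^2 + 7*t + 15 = (t + 1)*(t^2 - 8*t + 15) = (t - 3)*(t + 1)*(t - 5)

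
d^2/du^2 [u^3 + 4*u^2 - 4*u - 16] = 6*u + 8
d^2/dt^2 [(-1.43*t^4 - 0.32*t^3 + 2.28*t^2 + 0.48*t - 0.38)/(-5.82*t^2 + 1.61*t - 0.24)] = (96.8750640000001*t^6 - 80.396316*t^5 + 34.2247619999999*t^4 - 83.321456*t^3 + 96.583824*t^2 - 17.23068*t + 0.274828)/(197.137368*t^6 - 163.603692*t^5 + 69.646194*t^4 - 17.666369*t^3 + 2.872008*t^2 - 0.278208*t + 0.013824)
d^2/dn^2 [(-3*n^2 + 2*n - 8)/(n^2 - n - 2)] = 2*(-n^3 - 42*n^2 + 36*n - 40)/(n^6 - 3*n^5 - 3*n^4 + 11*n^3 + 6*n^2 - 12*n - 8)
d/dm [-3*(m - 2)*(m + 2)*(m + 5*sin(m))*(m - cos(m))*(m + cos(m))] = -15*m^4*cos(m) - 15*m^4 - 60*m^3*sin(m) - 3*m^3*sin(2*m) + 255*m^2*cos(m)/4 + 9*m^2*cos(2*m)/2 + 45*m^2*cos(3*m)/4 + 81*m^2/2 + 255*m*sin(m)/2 + 12*m*sin(2*m) + 15*m*sin(3*m)/2 - 15*cos(m) - 6*cos(2*m) - 45*cos(3*m) - 6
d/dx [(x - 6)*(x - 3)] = 2*x - 9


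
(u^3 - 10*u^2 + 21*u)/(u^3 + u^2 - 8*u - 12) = u*(u - 7)/(u^2 + 4*u + 4)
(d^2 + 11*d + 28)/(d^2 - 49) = (d + 4)/(d - 7)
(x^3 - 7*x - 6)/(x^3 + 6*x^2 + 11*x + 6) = (x - 3)/(x + 3)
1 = 1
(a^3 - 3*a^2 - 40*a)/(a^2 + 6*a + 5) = a*(a - 8)/(a + 1)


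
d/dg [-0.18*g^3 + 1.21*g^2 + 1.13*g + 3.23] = -0.54*g^2 + 2.42*g + 1.13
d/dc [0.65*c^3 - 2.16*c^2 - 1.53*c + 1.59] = 1.95*c^2 - 4.32*c - 1.53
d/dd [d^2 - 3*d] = 2*d - 3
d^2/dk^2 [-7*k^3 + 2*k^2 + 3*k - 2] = 4 - 42*k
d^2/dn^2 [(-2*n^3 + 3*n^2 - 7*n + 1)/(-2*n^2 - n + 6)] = 2*(60*n^3 - 156*n^2 + 462*n - 79)/(8*n^6 + 12*n^5 - 66*n^4 - 71*n^3 + 198*n^2 + 108*n - 216)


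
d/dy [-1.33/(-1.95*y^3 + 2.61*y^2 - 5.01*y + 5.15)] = (-7.7805*y^2 + 6.9426*y - 6.6633)/(1.95*y^3 - 2.61*y^2 + 5.01*y - 5.15)^2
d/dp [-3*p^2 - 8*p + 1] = -6*p - 8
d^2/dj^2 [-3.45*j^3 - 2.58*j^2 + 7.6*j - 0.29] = -20.7*j - 5.16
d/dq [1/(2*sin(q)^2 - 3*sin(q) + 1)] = (3 - 4*sin(q))*cos(q)/(2*sin(q)^2 - 3*sin(q) + 1)^2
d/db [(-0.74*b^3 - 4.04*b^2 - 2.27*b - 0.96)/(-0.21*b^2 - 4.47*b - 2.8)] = (0.1554*b^4 + 6.6156*b^3 + 23.7981*b^2 + 22.2208*b + 2.0648)/(0.0441*b^4 + 1.8774*b^3 + 21.1569*b^2 + 25.032*b + 7.84)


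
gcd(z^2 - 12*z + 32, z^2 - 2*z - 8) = z - 4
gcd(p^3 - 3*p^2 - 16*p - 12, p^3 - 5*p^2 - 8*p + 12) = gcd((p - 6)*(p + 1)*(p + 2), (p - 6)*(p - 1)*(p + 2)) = p^2 - 4*p - 12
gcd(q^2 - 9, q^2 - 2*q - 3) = q - 3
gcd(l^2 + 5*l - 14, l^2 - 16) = 1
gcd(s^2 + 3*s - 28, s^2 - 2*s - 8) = s - 4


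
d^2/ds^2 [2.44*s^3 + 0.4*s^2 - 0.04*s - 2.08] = 14.64*s + 0.8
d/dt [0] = 0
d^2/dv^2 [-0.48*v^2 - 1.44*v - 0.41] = -0.960000000000000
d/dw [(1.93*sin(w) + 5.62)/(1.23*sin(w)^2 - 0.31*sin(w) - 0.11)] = (-2.3739*sin(w)^2 - 13.8252*sin(w) + 1.5299)*cos(w)/(1.5129*sin(w)^4 - 0.7626*sin(w)^3 - 0.1745*sin(w)^2 + 0.0682*sin(w) + 0.0121)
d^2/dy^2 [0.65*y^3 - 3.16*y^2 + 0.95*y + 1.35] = 3.9*y - 6.32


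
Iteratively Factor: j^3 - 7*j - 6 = (j - 3)*(j^2 + 3*j + 2) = (j - 3)*(j + 2)*(j + 1)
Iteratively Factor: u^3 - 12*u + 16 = (u + 4)*(u^2 - 4*u + 4) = (u - 2)*(u + 4)*(u - 2)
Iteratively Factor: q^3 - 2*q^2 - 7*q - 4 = (q + 1)*(q^2 - 3*q - 4) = (q + 1)^2*(q - 4)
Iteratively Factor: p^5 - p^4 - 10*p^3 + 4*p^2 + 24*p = (p + 2)*(p^4 - 3*p^3 - 4*p^2 + 12*p) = (p - 2)*(p + 2)*(p^3 - p^2 - 6*p) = p*(p - 2)*(p + 2)*(p^2 - p - 6) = p*(p - 2)*(p + 2)^2*(p - 3)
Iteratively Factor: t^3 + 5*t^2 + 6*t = (t + 3)*(t^2 + 2*t) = t*(t + 3)*(t + 2)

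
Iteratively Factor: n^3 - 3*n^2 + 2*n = (n - 2)*(n^2 - n) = n*(n - 2)*(n - 1)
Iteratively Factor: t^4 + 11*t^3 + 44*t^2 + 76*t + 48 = (t + 2)*(t^3 + 9*t^2 + 26*t + 24) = (t + 2)*(t + 4)*(t^2 + 5*t + 6) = (t + 2)^2*(t + 4)*(t + 3)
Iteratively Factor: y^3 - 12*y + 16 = (y + 4)*(y^2 - 4*y + 4) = (y - 2)*(y + 4)*(y - 2)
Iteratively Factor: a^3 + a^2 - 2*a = (a - 1)*(a^2 + 2*a) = a*(a - 1)*(a + 2)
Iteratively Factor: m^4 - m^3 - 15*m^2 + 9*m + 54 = (m + 3)*(m^3 - 4*m^2 - 3*m + 18) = (m - 3)*(m + 3)*(m^2 - m - 6) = (m - 3)*(m + 2)*(m + 3)*(m - 3)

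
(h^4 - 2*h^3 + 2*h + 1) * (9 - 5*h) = -5*h^5 + 19*h^4 - 18*h^3 - 10*h^2 + 13*h + 9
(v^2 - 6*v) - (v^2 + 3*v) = -9*v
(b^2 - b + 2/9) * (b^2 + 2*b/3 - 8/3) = b^4 - b^3/3 - 28*b^2/9 + 76*b/27 - 16/27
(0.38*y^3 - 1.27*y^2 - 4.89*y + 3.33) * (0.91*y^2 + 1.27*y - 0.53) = 0.3458*y^5 - 0.6731*y^4 - 6.2642*y^3 - 2.5069*y^2 + 6.8208*y - 1.7649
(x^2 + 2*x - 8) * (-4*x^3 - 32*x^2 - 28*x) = -4*x^5 - 40*x^4 - 60*x^3 + 200*x^2 + 224*x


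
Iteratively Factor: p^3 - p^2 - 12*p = (p + 3)*(p^2 - 4*p) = p*(p + 3)*(p - 4)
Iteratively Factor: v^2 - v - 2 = (v - 2)*(v + 1)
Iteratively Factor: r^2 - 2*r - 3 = (r + 1)*(r - 3)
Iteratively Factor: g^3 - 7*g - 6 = (g + 2)*(g^2 - 2*g - 3) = (g - 3)*(g + 2)*(g + 1)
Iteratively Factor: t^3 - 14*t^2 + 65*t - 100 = (t - 5)*(t^2 - 9*t + 20) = (t - 5)^2*(t - 4)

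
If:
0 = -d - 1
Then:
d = -1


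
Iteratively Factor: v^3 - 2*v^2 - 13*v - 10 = (v + 2)*(v^2 - 4*v - 5) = (v + 1)*(v + 2)*(v - 5)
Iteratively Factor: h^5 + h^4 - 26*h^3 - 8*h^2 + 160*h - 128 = (h - 4)*(h^4 + 5*h^3 - 6*h^2 - 32*h + 32) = (h - 4)*(h + 4)*(h^3 + h^2 - 10*h + 8) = (h - 4)*(h + 4)^2*(h^2 - 3*h + 2) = (h - 4)*(h - 2)*(h + 4)^2*(h - 1)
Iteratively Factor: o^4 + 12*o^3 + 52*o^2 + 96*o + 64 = (o + 4)*(o^3 + 8*o^2 + 20*o + 16) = (o + 4)^2*(o^2 + 4*o + 4) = (o + 2)*(o + 4)^2*(o + 2)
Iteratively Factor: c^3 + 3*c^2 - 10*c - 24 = (c + 2)*(c^2 + c - 12) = (c + 2)*(c + 4)*(c - 3)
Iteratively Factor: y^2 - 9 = (y + 3)*(y - 3)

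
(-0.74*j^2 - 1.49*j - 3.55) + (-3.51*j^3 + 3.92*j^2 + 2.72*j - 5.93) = -3.51*j^3 + 3.18*j^2 + 1.23*j - 9.48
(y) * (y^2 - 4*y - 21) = y^3 - 4*y^2 - 21*y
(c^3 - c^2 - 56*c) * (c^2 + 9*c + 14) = c^5 + 8*c^4 - 51*c^3 - 518*c^2 - 784*c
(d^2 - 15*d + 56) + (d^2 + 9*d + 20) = 2*d^2 - 6*d + 76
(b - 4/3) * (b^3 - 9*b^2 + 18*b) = b^4 - 31*b^3/3 + 30*b^2 - 24*b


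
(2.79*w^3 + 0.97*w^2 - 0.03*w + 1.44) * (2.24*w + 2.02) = 6.2496*w^4 + 7.8086*w^3 + 1.8922*w^2 + 3.165*w + 2.9088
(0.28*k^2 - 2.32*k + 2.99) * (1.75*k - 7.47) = 0.49*k^3 - 6.1516*k^2 + 22.5629*k - 22.3353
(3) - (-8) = 11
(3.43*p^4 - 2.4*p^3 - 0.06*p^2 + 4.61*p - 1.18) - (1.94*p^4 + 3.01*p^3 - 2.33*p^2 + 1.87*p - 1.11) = 1.49*p^4 - 5.41*p^3 + 2.27*p^2 + 2.74*p - 0.0699999999999998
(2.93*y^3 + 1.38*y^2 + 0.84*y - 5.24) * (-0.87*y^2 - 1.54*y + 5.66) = -2.5491*y^5 - 5.7128*y^4 + 13.7278*y^3 + 11.076*y^2 + 12.824*y - 29.6584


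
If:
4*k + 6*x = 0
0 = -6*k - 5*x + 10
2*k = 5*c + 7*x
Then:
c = 5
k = 15/4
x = -5/2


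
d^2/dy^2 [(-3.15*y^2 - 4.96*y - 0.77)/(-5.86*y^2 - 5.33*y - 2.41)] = (143.875892*y^3 - 108.268188*y^2 - 275.98842*y - 68.833444)/(201.230056*y^6 + 549.090204*y^5 + 747.70377*y^4 + 603.060185*y^3 + 307.502745*y^2 + 92.871519*y + 13.997521)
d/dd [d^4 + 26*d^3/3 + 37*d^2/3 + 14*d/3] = 4*d^3 + 26*d^2 + 74*d/3 + 14/3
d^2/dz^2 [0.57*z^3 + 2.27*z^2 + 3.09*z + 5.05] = 3.42*z + 4.54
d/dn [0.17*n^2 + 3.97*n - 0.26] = 0.34*n + 3.97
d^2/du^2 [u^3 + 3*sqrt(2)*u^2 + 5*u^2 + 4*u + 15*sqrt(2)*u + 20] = 6*u + 6*sqrt(2) + 10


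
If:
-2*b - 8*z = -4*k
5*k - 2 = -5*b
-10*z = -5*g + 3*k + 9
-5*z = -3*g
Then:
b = 632/255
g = -47/17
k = -106/51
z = -141/85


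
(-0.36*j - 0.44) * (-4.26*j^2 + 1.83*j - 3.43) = 1.5336*j^3 + 1.2156*j^2 + 0.4296*j + 1.5092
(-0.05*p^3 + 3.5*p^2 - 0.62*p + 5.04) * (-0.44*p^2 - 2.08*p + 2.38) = 0.022*p^5 - 1.436*p^4 - 7.1262*p^3 + 7.402*p^2 - 11.9588*p + 11.9952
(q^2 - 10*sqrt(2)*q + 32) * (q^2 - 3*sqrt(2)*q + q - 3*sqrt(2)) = q^4 - 13*sqrt(2)*q^3 + q^3 - 13*sqrt(2)*q^2 + 92*q^2 - 96*sqrt(2)*q + 92*q - 96*sqrt(2)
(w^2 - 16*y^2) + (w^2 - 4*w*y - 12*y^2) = 2*w^2 - 4*w*y - 28*y^2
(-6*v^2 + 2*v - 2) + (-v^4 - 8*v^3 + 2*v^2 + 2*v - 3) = -v^4 - 8*v^3 - 4*v^2 + 4*v - 5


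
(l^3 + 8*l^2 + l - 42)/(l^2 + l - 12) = (l^3 + 8*l^2 + l - 42)/(l^2 + l - 12)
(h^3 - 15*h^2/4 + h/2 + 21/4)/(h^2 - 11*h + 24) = (4*h^2 - 3*h - 7)/(4*(h - 8))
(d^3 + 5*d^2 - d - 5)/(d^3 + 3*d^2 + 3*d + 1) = (d^2 + 4*d - 5)/(d^2 + 2*d + 1)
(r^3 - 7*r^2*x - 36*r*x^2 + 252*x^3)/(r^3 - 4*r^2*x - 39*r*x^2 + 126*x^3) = (-r + 6*x)/(-r + 3*x)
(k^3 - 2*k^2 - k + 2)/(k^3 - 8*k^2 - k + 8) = (k - 2)/(k - 8)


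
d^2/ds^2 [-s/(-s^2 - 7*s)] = 2/(s^3 + 21*s^2 + 147*s + 343)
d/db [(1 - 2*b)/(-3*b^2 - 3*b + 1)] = (-6*b^2 + 6*b + 1)/(9*b^4 + 18*b^3 + 3*b^2 - 6*b + 1)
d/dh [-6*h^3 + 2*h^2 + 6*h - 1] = -18*h^2 + 4*h + 6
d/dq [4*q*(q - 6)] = 8*q - 24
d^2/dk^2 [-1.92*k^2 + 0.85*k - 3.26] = -3.84000000000000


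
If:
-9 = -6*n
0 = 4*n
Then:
No Solution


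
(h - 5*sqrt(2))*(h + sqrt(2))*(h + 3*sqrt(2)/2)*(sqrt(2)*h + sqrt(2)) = sqrt(2)*h^4 - 5*h^3 + sqrt(2)*h^3 - 22*sqrt(2)*h^2 - 5*h^2 - 22*sqrt(2)*h - 30*h - 30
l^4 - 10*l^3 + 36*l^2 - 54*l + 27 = (l - 3)^3*(l - 1)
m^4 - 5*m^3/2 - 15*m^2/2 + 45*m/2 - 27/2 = (m - 3)*(m - 3/2)*(m - 1)*(m + 3)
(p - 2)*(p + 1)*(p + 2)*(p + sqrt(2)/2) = p^4 + sqrt(2)*p^3/2 + p^3 - 4*p^2 + sqrt(2)*p^2/2 - 4*p - 2*sqrt(2)*p - 2*sqrt(2)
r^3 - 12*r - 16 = (r - 4)*(r + 2)^2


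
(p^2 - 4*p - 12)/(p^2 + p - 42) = (p + 2)/(p + 7)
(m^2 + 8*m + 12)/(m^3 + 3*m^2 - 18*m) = (m + 2)/(m*(m - 3))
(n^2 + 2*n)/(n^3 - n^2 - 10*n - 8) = n/(n^2 - 3*n - 4)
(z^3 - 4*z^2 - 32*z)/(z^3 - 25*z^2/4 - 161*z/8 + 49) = 8*z*(z + 4)/(8*z^2 + 14*z - 49)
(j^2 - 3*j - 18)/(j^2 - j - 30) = (j + 3)/(j + 5)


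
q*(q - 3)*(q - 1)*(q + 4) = q^4 - 13*q^2 + 12*q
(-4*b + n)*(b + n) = -4*b^2 - 3*b*n + n^2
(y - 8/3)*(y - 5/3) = y^2 - 13*y/3 + 40/9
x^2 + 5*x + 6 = (x + 2)*(x + 3)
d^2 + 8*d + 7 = (d + 1)*(d + 7)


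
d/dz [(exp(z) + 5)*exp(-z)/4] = -5*exp(-z)/4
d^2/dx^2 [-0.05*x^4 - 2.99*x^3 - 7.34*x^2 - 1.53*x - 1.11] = -0.6*x^2 - 17.94*x - 14.68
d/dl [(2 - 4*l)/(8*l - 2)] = -2/(4*l - 1)^2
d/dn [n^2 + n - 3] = 2*n + 1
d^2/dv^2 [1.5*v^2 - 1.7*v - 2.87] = 3.00000000000000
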